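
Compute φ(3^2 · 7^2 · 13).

3024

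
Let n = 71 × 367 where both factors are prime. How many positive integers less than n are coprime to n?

For distinct primes, φ(pq) = (p−1)(q−1) = 70 × 366 = 25620.

25620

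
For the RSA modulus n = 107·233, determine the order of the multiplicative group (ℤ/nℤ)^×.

φ(24931) = 24931 · (1 − 1/107) · (1 − 1/233)
       = 24931 · 24592/24931 = 24592.

24592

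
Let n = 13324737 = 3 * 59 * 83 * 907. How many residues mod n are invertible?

8617872

φ(13324737) = 13324737 · (1 − 1/3) · (1 − 1/59) · (1 − 1/83) · (1 − 1/907)
       = 13324737 · 8617872/13324737 = 8617872.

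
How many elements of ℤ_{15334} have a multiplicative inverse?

6400

First factor: 15334 = 2 · 11 · 17 · 41.
φ(15334) = 15334 · (1 − 1/2) · (1 − 1/11) · (1 − 1/17) · (1 − 1/41)
       = 15334 · 6400/15334 = 6400.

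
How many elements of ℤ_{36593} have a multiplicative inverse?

33264

Factor 36593: 36593 = 23 × 37 × 43.
φ(36593) = 36593 · (1 − 1/23) · (1 − 1/37) · (1 − 1/43)
       = 36593 · 33264/36593 = 33264.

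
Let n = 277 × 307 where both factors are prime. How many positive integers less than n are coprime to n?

84456

φ(85039) = 85039 · (1 − 1/277) · (1 − 1/307)
       = 85039 · 84456/85039 = 84456.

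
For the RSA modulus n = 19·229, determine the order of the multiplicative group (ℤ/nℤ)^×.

φ(4351) = 4351 · (1 − 1/19) · (1 − 1/229)
       = 4351 · 4104/4351 = 4104.

4104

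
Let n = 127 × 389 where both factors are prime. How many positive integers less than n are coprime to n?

φ(127) = 127 − 1 = 126.
φ(389) = 389 − 1 = 388.
Multiply: 126 · 388 = 48888.

48888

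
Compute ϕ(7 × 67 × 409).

161568

φ(7) = 7 − 1 = 6.
φ(67) = 67 − 1 = 66.
φ(409) = 409 − 1 = 408.
Multiply: 6 · 66 · 408 = 161568.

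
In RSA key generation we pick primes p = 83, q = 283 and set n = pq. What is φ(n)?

φ(23489) = 23489 · (1 − 1/83) · (1 − 1/283)
       = 23489 · 23124/23489 = 23124.

23124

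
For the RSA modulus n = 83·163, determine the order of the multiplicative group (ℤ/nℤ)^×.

13284

φ(pq) = (p−1)(q−1) = 82 · 162 = 13284.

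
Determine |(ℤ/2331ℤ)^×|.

1296

2331 = 3^2 · 7 · 37.
φ(2331) = 2331 · (1 − 1/3) · (1 − 1/7) · (1 − 1/37)
       = 2331 · 432/777 = 1296.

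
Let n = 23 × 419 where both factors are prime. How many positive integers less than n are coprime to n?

9196

φ(n) = (p − 1)(q − 1) = (23−1)(419−1) = 22·418 = 9196.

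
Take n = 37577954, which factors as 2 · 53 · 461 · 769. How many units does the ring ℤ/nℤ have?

φ(37577954) = 37577954 · (1 − 1/2) · (1 − 1/53) · (1 − 1/461) · (1 − 1/769)
       = 37577954 · 18370560/37577954 = 18370560.

18370560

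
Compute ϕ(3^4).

54

φ(3^4) = 3^3·(3−1) = 27·2 = 54.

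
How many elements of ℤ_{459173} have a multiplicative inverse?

365040

Prime factorization: 459173 = 11 · 13^3 · 19.
φ(11) = 11 − 1 = 10.
φ(13^3) = 13^2·(13−1) = 169·12 = 2028.
φ(19) = 19 − 1 = 18.
φ(459173) = 10 × 2028 × 18 = 365040.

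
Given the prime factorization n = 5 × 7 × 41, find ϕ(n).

960

φ(5) = 5 − 1 = 4.
φ(7) = 7 − 1 = 6.
φ(41) = 41 − 1 = 40.
Since φ is multiplicative, φ(1435) = 4 · 6 · 40 = 960.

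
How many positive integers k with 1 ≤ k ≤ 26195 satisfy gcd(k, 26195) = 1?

18720

Prime factorization: 26195 = 5 × 13**2 × 31.
φ(5) = 5 − 1 = 4.
φ(13^2) = 13^1·(13−1) = 13·12 = 156.
φ(31) = 31 − 1 = 30.
Since φ is multiplicative, φ(26195) = 4 · 156 · 30 = 18720.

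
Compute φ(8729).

8729 = 7 · 29 · 43.
φ(8729) = 8729 · (1 − 1/7) · (1 − 1/29) · (1 − 1/43)
       = 8729 · 7056/8729 = 7056.

7056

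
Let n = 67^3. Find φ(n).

296274

φ(67^3) = 67^3 − 67^2 = 300763 − 4489 = 296274.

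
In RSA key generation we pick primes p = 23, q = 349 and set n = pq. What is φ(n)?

φ(n) = (p − 1)(q − 1) = (23−1)(349−1) = 22·348 = 7656.

7656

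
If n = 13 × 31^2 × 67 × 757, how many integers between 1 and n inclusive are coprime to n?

556839360

φ(633632467) = 633632467 · (1 − 1/13) · (1 − 1/31) · (1 − 1/67) · (1 − 1/757)
       = 633632467 · 17962560/20439757 = 556839360.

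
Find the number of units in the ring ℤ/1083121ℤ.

Factor 1083121: 1083121 = 13^3 · 17 · 29.
φ(13^3) = 13^2·(13−1) = 169·12 = 2028.
φ(17) = 17 − 1 = 16.
φ(29) = 29 − 1 = 28.
φ(1083121) = 2028 × 16 × 28 = 908544.

908544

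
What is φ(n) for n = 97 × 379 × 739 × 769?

φ(20892082033) = 20892082033 · (1 − 1/97) · (1 − 1/379) · (1 − 1/739) · (1 − 1/769)
       = 20892082033 · 20567457792/20892082033 = 20567457792.

20567457792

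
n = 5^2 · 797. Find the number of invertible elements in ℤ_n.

φ(5^2) = 5^2 − 5^1 = 25 − 5 = 20.
φ(797) = 797 − 1 = 796.
Multiply: 20 · 796 = 15920.

15920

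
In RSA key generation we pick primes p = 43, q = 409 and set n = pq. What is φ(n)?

φ(n) = (p − 1)(q − 1) = (43−1)(409−1) = 42·408 = 17136.

17136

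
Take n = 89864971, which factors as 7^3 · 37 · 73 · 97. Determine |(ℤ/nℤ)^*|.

φ(89864971) = 89864971 · (1 − 1/7) · (1 − 1/37) · (1 − 1/73) · (1 − 1/97)
       = 89864971 · 1492992/1833979 = 73156608.

73156608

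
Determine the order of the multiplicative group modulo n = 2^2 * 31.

60

φ(2^2) = 2^2 − 2^1 = 4 − 2 = 2.
φ(31) = 31 − 1 = 30.
φ(124) = 2 × 30 = 60.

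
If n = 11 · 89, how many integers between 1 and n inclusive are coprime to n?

φ(979) = 979 · (1 − 1/11) · (1 − 1/89)
       = 979 · 880/979 = 880.

880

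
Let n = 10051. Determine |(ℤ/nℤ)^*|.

9108

First factor: 10051 = 19 · 23**2.
φ(19) = 19 − 1 = 18.
φ(23^2) = 23^2 − 23^1 = 529 − 23 = 506.
Multiply: 18 · 506 = 9108.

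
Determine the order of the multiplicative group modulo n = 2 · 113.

φ(2) = 2 − 1 = 1.
φ(113) = 113 − 1 = 112.
Since φ is multiplicative, φ(226) = 1 · 112 = 112.

112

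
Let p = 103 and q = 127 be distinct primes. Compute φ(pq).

φ(13081) = 13081 · (1 − 1/103) · (1 − 1/127)
       = 13081 · 12852/13081 = 12852.

12852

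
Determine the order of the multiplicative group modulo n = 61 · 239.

14280

φ(14579) = 14579 · (1 − 1/61) · (1 − 1/239)
       = 14579 · 14280/14579 = 14280.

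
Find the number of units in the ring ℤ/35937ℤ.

Prime factorization: 35937 = 3**3 * 11**3.
φ(35937) = 35937 · (1 − 1/3) · (1 − 1/11)
       = 35937 · 20/33 = 21780.

21780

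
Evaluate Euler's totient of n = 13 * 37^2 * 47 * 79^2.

4530696768

φ(13) = 13 − 1 = 12.
φ(37^2) = 37^1·(37−1) = 37·36 = 1332.
φ(47) = 47 − 1 = 46.
φ(79^2) = 79^1·(79−1) = 79·78 = 6162.
φ(5220340619) = 12 × 1332 × 46 × 6162 = 4530696768.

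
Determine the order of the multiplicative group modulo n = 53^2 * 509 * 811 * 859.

973005359040

φ(53^2) = 53^1·(53−1) = 53·52 = 2756.
φ(509) = 509 − 1 = 508.
φ(811) = 811 − 1 = 810.
φ(859) = 859 − 1 = 858.
φ(996055503869) = 2756 × 508 × 810 × 858 = 973005359040.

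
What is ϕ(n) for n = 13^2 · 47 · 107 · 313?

237324672

φ(13^2) = 13^2 − 13^1 = 169 − 13 = 156.
φ(47) = 47 − 1 = 46.
φ(107) = 107 − 1 = 106.
φ(313) = 313 − 1 = 312.
φ(266019013) = 156 × 46 × 106 × 312 = 237324672.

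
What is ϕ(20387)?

18144

Factor 20387: 20387 = 19 · 29 · 37.
φ(19) = 19 − 1 = 18.
φ(29) = 29 − 1 = 28.
φ(37) = 37 − 1 = 36.
Since φ is multiplicative, φ(20387) = 18 · 28 · 36 = 18144.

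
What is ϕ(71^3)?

352870

φ(71^3) = 71^2·(71−1) = 5041·70 = 352870.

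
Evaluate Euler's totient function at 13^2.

156

φ(13^2) = 13^2 − 13^1 = 169 − 13 = 156.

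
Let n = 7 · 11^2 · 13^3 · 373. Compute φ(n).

φ(7) = 7 − 1 = 6.
φ(11^2) = 11^1·(11−1) = 11·10 = 110.
φ(13^3) = 13^3 − 13^2 = 2197 − 169 = 2028.
φ(373) = 373 − 1 = 372.
Multiply: 6 · 110 · 2028 · 372 = 497914560.

497914560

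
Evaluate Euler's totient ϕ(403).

360

403 = 13 × 31.
φ(13) = 13 − 1 = 12.
φ(31) = 31 − 1 = 30.
Since φ is multiplicative, φ(403) = 12 · 30 = 360.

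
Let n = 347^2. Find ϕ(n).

φ(347^2) = 347^2 − 347^1 = 120409 − 347 = 120062.

120062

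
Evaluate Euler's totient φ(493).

Factor 493: 493 = 17 × 29.
φ(493) = 493 · (1 − 1/17) · (1 − 1/29)
       = 493 · 448/493 = 448.

448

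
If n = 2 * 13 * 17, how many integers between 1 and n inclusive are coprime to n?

φ(2) = 2 − 1 = 1.
φ(13) = 13 − 1 = 12.
φ(17) = 17 − 1 = 16.
φ(442) = 1 × 12 × 16 = 192.

192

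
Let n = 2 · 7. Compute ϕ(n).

φ(2) = 2 − 1 = 1.
φ(7) = 7 − 1 = 6.
φ(14) = 1 × 6 = 6.

6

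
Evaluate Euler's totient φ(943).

880

Prime factorization: 943 = 23 * 41.
φ(23) = 23 − 1 = 22.
φ(41) = 41 − 1 = 40.
φ(943) = 22 × 40 = 880.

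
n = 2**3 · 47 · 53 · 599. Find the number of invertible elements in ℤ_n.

φ(2^3) = 2^3 − 2^2 = 8 − 4 = 4.
φ(47) = 47 − 1 = 46.
φ(53) = 53 − 1 = 52.
φ(599) = 599 − 1 = 598.
φ(11936872) = 4 × 46 × 52 × 598 = 5721664.

5721664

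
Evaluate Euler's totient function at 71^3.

352870

φ(357911) = 357911 · (1 − 1/71)
       = 357911 · 70/71 = 352870.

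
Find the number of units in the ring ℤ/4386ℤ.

1344

Factor 4386: 4386 = 2 * 3 * 17 * 43.
φ(4386) = 4386 · (1 − 1/2) · (1 − 1/3) · (1 − 1/17) · (1 − 1/43)
       = 4386 · 1344/4386 = 1344.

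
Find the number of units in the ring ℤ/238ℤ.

238 = 2 · 7 · 17.
φ(238) = 238 · (1 − 1/2) · (1 − 1/7) · (1 − 1/17)
       = 238 · 96/238 = 96.

96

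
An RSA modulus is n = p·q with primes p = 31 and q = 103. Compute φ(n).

3060

φ(n) = (p − 1)(q − 1) = (31−1)(103−1) = 30·102 = 3060.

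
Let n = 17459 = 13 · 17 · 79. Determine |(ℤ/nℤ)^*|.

14976

φ(13) = 13 − 1 = 12.
φ(17) = 17 − 1 = 16.
φ(79) = 79 − 1 = 78.
φ(17459) = 12 × 16 × 78 = 14976.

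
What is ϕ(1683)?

First factor: 1683 = 3^2 × 11 × 17.
φ(3^2) = 3^2 − 3^1 = 9 − 3 = 6.
φ(11) = 11 − 1 = 10.
φ(17) = 17 − 1 = 16.
Since φ is multiplicative, φ(1683) = 6 · 10 · 16 = 960.

960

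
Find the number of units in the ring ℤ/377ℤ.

336

377 = 13 · 29.
φ(13) = 13 − 1 = 12.
φ(29) = 29 − 1 = 28.
φ(377) = 12 × 28 = 336.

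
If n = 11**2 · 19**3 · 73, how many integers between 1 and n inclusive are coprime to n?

51464160

φ(60585547) = 60585547 · (1 − 1/11) · (1 − 1/19) · (1 − 1/73)
       = 60585547 · 12960/15257 = 51464160.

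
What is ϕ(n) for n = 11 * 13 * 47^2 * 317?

81983040

φ(100136179) = 100136179 · (1 − 1/11) · (1 − 1/13) · (1 − 1/47) · (1 − 1/317)
       = 100136179 · 1744320/2130557 = 81983040.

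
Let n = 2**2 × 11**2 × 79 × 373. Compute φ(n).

6383520

φ(2^2) = 2^2 − 2^1 = 4 − 2 = 2.
φ(11^2) = 11^2 − 11^1 = 121 − 11 = 110.
φ(79) = 79 − 1 = 78.
φ(373) = 373 − 1 = 372.
Multiply: 2 · 110 · 78 · 372 = 6383520.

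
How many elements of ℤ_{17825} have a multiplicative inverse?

First factor: 17825 = 5^2 · 23 · 31.
φ(5^2) = 5^2 − 5^1 = 25 − 5 = 20.
φ(23) = 23 − 1 = 22.
φ(31) = 31 − 1 = 30.
Since φ is multiplicative, φ(17825) = 20 · 22 · 30 = 13200.

13200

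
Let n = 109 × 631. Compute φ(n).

68040

φ(109) = 109 − 1 = 108.
φ(631) = 631 − 1 = 630.
φ(68779) = 108 × 630 = 68040.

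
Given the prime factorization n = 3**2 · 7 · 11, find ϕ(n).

360

φ(693) = 693 · (1 − 1/3) · (1 − 1/7) · (1 − 1/11)
       = 693 · 120/231 = 360.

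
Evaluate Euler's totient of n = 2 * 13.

φ(2) = 2 − 1 = 1.
φ(13) = 13 − 1 = 12.
Multiply: 1 · 12 = 12.

12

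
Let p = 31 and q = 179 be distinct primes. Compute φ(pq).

For distinct primes, φ(pq) = (p−1)(q−1) = 30 × 178 = 5340.

5340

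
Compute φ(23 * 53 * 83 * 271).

φ(27418967) = 27418967 · (1 − 1/23) · (1 − 1/53) · (1 − 1/83) · (1 − 1/271)
       = 27418967 · 25328160/27418967 = 25328160.

25328160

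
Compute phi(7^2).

42

φ(7^2) = 7^2 − 7^1 = 49 − 7 = 42.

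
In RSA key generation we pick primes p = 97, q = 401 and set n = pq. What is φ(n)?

38400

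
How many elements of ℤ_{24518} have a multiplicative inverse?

10560

First factor: 24518 = 2 * 13 * 23 * 41.
φ(24518) = 24518 · (1 − 1/2) · (1 − 1/13) · (1 − 1/23) · (1 − 1/41)
       = 24518 · 10560/24518 = 10560.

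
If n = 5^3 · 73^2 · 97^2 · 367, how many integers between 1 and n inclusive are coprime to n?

1791345715200

φ(5^3) = 5^3 − 5^2 = 125 − 25 = 100.
φ(73^2) = 73^1·(73−1) = 73·72 = 5256.
φ(97^2) = 97^2 − 97^1 = 9409 − 97 = 9312.
φ(367) = 367 − 1 = 366.
Since φ is multiplicative, φ(2300198235875) = 100 · 5256 · 9312 · 366 = 1791345715200.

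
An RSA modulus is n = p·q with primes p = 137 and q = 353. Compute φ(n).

φ(n) = (p − 1)(q − 1) = (137−1)(353−1) = 136·352 = 47872.

47872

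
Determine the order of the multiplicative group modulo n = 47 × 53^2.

126776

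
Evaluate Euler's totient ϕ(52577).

42336

First factor: 52577 = 7^2 · 29 · 37.
φ(52577) = 52577 · (1 − 1/7) · (1 − 1/29) · (1 − 1/37)
       = 52577 · 6048/7511 = 42336.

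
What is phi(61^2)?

3660

φ(61^2) = 61^1·(61−1) = 61·60 = 3660.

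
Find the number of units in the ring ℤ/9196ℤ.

9196 = 2^2 × 11^2 × 19.
φ(2^2) = 2^1·(2−1) = 2·1 = 2.
φ(11^2) = 11^2 − 11^1 = 121 − 11 = 110.
φ(19) = 19 − 1 = 18.
Since φ is multiplicative, φ(9196) = 2 · 110 · 18 = 3960.

3960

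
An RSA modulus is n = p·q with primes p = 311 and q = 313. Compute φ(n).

For distinct primes, φ(pq) = (p−1)(q−1) = 310 × 312 = 96720.

96720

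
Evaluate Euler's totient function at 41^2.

1640

φ(41^2) = 41^1·(41−1) = 41·40 = 1640.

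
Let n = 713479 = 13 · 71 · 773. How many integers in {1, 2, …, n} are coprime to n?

φ(13) = 13 − 1 = 12.
φ(71) = 71 − 1 = 70.
φ(773) = 773 − 1 = 772.
Multiply: 12 · 70 · 772 = 648480.

648480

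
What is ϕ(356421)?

202176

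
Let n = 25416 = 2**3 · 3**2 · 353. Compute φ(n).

8448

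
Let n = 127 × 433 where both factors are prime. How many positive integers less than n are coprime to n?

54432

For distinct primes, φ(pq) = (p−1)(q−1) = 126 × 432 = 54432.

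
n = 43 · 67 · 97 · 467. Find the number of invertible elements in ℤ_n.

φ(130506419) = 130506419 · (1 − 1/43) · (1 − 1/67) · (1 − 1/97) · (1 − 1/467)
       = 130506419 · 124008192/130506419 = 124008192.

124008192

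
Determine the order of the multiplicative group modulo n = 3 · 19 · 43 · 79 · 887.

φ(171748923) = 171748923 · (1 − 1/3) · (1 − 1/19) · (1 − 1/43) · (1 − 1/79) · (1 − 1/887)
       = 171748923 · 104491296/171748923 = 104491296.

104491296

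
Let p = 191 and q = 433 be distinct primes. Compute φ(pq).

82080

For distinct primes, φ(pq) = (p−1)(q−1) = 190 × 432 = 82080.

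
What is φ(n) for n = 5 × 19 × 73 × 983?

φ(6817105) = 6817105 · (1 − 1/5) · (1 − 1/19) · (1 − 1/73) · (1 − 1/983)
       = 6817105 · 5090688/6817105 = 5090688.

5090688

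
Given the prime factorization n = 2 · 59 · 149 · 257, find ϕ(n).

φ(2) = 2 − 1 = 1.
φ(59) = 59 − 1 = 58.
φ(149) = 149 − 1 = 148.
φ(257) = 257 − 1 = 256.
Since φ is multiplicative, φ(4518574) = 1 · 58 · 148 · 256 = 2197504.

2197504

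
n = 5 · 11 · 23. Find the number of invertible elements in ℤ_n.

880

φ(5) = 5 − 1 = 4.
φ(11) = 11 − 1 = 10.
φ(23) = 23 − 1 = 22.
Since φ is multiplicative, φ(1265) = 4 · 10 · 22 = 880.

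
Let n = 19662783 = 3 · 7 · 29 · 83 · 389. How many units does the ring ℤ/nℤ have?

10690176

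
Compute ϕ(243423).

145152

Prime factorization: 243423 = 3^2 × 17 × 37 × 43.
φ(3^2) = 3^2 − 3^1 = 9 − 3 = 6.
φ(17) = 17 − 1 = 16.
φ(37) = 37 − 1 = 36.
φ(43) = 43 − 1 = 42.
φ(243423) = 6 × 16 × 36 × 42 = 145152.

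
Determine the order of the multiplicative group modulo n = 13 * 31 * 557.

200160

φ(13) = 13 − 1 = 12.
φ(31) = 31 − 1 = 30.
φ(557) = 557 − 1 = 556.
Multiply: 12 · 30 · 556 = 200160.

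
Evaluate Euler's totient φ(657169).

Prime factorization: 657169 = 17 · 29 · 31 · 43.
φ(657169) = 657169 · (1 − 1/17) · (1 − 1/29) · (1 − 1/31) · (1 − 1/43)
       = 657169 · 564480/657169 = 564480.

564480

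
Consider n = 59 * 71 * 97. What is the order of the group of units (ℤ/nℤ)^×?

φ(406333) = 406333 · (1 − 1/59) · (1 − 1/71) · (1 − 1/97)
       = 406333 · 389760/406333 = 389760.

389760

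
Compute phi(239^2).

56882

φ(239^2) = 239^2 − 239^1 = 57121 − 239 = 56882.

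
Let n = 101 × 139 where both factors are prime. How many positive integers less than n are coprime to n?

13800

φ(n) = (p − 1)(q − 1) = (101−1)(139−1) = 100·138 = 13800.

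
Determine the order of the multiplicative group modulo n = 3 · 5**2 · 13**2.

6240

φ(3) = 3 − 1 = 2.
φ(5^2) = 5^2 − 5^1 = 25 − 5 = 20.
φ(13^2) = 13^2 − 13^1 = 169 − 13 = 156.
Since φ is multiplicative, φ(12675) = 2 · 20 · 156 = 6240.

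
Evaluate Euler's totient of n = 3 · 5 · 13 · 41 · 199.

760320

φ(3) = 3 − 1 = 2.
φ(5) = 5 − 1 = 4.
φ(13) = 13 − 1 = 12.
φ(41) = 41 − 1 = 40.
φ(199) = 199 − 1 = 198.
φ(1591005) = 2 × 4 × 12 × 40 × 198 = 760320.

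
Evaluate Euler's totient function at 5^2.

20

φ(25) = 25 · (1 − 1/5)
       = 25 · 4/5 = 20.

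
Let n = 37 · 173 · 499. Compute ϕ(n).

φ(3194099) = 3194099 · (1 − 1/37) · (1 − 1/173) · (1 − 1/499)
       = 3194099 · 3083616/3194099 = 3083616.

3083616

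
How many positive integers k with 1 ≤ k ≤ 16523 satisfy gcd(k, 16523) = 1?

14400

16523 = 13 · 31 · 41.
φ(13) = 13 − 1 = 12.
φ(31) = 31 − 1 = 30.
φ(41) = 41 − 1 = 40.
Multiply: 12 · 30 · 40 = 14400.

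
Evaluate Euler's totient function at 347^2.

120062

φ(120409) = 120409 · (1 − 1/347)
       = 120409 · 346/347 = 120062.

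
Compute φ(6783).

3456

First factor: 6783 = 3 × 7 × 17 × 19.
φ(6783) = 6783 · (1 − 1/3) · (1 − 1/7) · (1 − 1/17) · (1 − 1/19)
       = 6783 · 3456/6783 = 3456.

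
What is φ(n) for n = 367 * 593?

216672

φ(367) = 367 − 1 = 366.
φ(593) = 593 − 1 = 592.
Multiply: 366 · 592 = 216672.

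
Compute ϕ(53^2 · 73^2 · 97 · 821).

1140301393920

φ(1192099074557) = 1192099074557 · (1 − 1/53) · (1 − 1/73) · (1 − 1/97) · (1 − 1/821)
       = 1192099074557 · 294727680/308115553 = 1140301393920.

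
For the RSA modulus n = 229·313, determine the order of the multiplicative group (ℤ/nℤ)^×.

71136

φ(pq) = (p−1)(q−1) = 228 · 312 = 71136.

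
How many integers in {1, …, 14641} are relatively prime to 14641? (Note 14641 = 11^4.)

φ(11^4) = 11^3·(11−1) = 1331·10 = 13310.

13310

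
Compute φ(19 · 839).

φ(15941) = 15941 · (1 − 1/19) · (1 − 1/839)
       = 15941 · 15084/15941 = 15084.

15084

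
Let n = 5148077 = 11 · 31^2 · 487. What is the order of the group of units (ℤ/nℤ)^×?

φ(11) = 11 − 1 = 10.
φ(31^2) = 31^1·(31−1) = 31·30 = 930.
φ(487) = 487 − 1 = 486.
Multiply: 10 · 930 · 486 = 4519800.

4519800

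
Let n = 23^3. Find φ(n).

11638

φ(23^3) = 23^3 − 23^2 = 12167 − 529 = 11638.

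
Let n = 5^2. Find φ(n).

φ(5^2) = 5^1·(5−1) = 5·4 = 20.

20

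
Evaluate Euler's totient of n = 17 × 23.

352

φ(391) = 391 · (1 − 1/17) · (1 − 1/23)
       = 391 · 352/391 = 352.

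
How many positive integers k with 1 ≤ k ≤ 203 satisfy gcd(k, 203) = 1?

203 = 7 · 29.
φ(7) = 7 − 1 = 6.
φ(29) = 29 − 1 = 28.
φ(203) = 6 × 28 = 168.

168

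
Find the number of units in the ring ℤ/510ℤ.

128

Factor 510: 510 = 2 · 3 · 5 · 17.
φ(2) = 2 − 1 = 1.
φ(3) = 3 − 1 = 2.
φ(5) = 5 − 1 = 4.
φ(17) = 17 − 1 = 16.
Since φ is multiplicative, φ(510) = 1 · 2 · 4 · 16 = 128.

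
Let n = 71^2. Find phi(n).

4970

φ(5041) = 5041 · (1 − 1/71)
       = 5041 · 70/71 = 4970.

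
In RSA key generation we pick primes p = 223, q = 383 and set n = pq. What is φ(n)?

84804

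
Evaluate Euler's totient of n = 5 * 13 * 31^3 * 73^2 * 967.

7026165296640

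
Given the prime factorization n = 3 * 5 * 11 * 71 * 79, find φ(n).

φ(925485) = 925485 · (1 − 1/3) · (1 − 1/5) · (1 − 1/11) · (1 − 1/71) · (1 − 1/79)
       = 925485 · 436800/925485 = 436800.

436800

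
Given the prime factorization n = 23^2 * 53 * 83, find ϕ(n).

2157584

φ(2327071) = 2327071 · (1 − 1/23) · (1 − 1/53) · (1 − 1/83)
       = 2327071 · 93808/101177 = 2157584.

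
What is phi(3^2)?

φ(9) = 9 · (1 − 1/3)
       = 9 · 2/3 = 6.

6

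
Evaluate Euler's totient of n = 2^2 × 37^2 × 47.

122544

φ(257372) = 257372 · (1 − 1/2) · (1 − 1/37) · (1 − 1/47)
       = 257372 · 1656/3478 = 122544.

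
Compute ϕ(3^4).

φ(81) = 81 · (1 − 1/3)
       = 81 · 2/3 = 54.

54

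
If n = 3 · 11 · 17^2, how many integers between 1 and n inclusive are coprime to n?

φ(9537) = 9537 · (1 − 1/3) · (1 − 1/11) · (1 − 1/17)
       = 9537 · 320/561 = 5440.

5440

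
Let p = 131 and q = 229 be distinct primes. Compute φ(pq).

29640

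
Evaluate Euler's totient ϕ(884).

Factor 884: 884 = 2^2 · 13 · 17.
φ(884) = 884 · (1 − 1/2) · (1 − 1/13) · (1 − 1/17)
       = 884 · 192/442 = 384.

384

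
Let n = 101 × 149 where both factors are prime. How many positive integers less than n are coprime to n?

14800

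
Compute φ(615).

Factor 615: 615 = 3 × 5 × 41.
φ(615) = 615 · (1 − 1/3) · (1 − 1/5) · (1 − 1/41)
       = 615 · 320/615 = 320.

320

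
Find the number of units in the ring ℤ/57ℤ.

Prime factorization: 57 = 3 × 19.
φ(3) = 3 − 1 = 2.
φ(19) = 19 − 1 = 18.
Multiply: 2 · 18 = 36.

36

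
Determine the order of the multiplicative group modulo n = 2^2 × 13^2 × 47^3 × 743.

23524047456

φ(2^2) = 2^2 − 2^1 = 4 − 2 = 2.
φ(13^2) = 13^1·(13−1) = 13·12 = 156.
φ(47^3) = 47^2·(47−1) = 2209·46 = 101614.
φ(743) = 743 − 1 = 742.
Since φ is multiplicative, φ(52146970564) = 2 · 156 · 101614 · 742 = 23524047456.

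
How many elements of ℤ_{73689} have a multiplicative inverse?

36960

Prime factorization: 73689 = 3 · 7 · 11^2 · 29.
φ(3) = 3 − 1 = 2.
φ(7) = 7 − 1 = 6.
φ(11^2) = 11^1·(11−1) = 11·10 = 110.
φ(29) = 29 − 1 = 28.
Since φ is multiplicative, φ(73689) = 2 · 6 · 110 · 28 = 36960.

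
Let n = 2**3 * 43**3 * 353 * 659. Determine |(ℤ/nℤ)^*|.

71947341312

φ(147963799112) = 147963799112 · (1 − 1/2) · (1 − 1/43) · (1 − 1/353) · (1 − 1/659)
       = 147963799112 · 9727872/20005922 = 71947341312.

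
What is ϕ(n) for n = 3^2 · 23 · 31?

φ(3^2) = 3^2 − 3^1 = 9 − 3 = 6.
φ(23) = 23 − 1 = 22.
φ(31) = 31 − 1 = 30.
Multiply: 6 · 22 · 30 = 3960.

3960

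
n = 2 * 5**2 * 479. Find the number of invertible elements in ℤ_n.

9560

φ(2) = 2 − 1 = 1.
φ(5^2) = 5^1·(5−1) = 5·4 = 20.
φ(479) = 479 − 1 = 478.
Multiply: 1 · 20 · 478 = 9560.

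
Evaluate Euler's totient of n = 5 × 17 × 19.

φ(1615) = 1615 · (1 − 1/5) · (1 − 1/17) · (1 − 1/19)
       = 1615 · 1152/1615 = 1152.

1152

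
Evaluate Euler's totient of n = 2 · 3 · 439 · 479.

φ(1261686) = 1261686 · (1 − 1/2) · (1 − 1/3) · (1 − 1/439) · (1 − 1/479)
       = 1261686 · 418728/1261686 = 418728.

418728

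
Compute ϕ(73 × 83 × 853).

φ(5168327) = 5168327 · (1 − 1/73) · (1 − 1/83) · (1 − 1/853)
       = 5168327 · 5030208/5168327 = 5030208.

5030208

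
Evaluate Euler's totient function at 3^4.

φ(81) = 81 · (1 − 1/3)
       = 81 · 2/3 = 54.

54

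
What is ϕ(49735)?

32928

49735 = 5 * 7^3 * 29.
φ(49735) = 49735 · (1 − 1/5) · (1 − 1/7) · (1 − 1/29)
       = 49735 · 672/1015 = 32928.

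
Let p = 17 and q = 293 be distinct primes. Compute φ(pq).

φ(n) = (p − 1)(q − 1) = (17−1)(293−1) = 16·292 = 4672.

4672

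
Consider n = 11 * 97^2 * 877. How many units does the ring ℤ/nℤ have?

φ(11) = 11 − 1 = 10.
φ(97^2) = 97^1·(97−1) = 97·96 = 9312.
φ(877) = 877 − 1 = 876.
Since φ is multiplicative, φ(90768623) = 10 · 9312 · 876 = 81573120.

81573120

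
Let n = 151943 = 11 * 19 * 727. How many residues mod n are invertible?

130680

φ(11) = 11 − 1 = 10.
φ(19) = 19 − 1 = 18.
φ(727) = 727 − 1 = 726.
Multiply: 10 · 18 · 726 = 130680.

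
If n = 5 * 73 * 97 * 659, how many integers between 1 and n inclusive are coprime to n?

18192384

φ(5) = 5 − 1 = 4.
φ(73) = 73 − 1 = 72.
φ(97) = 97 − 1 = 96.
φ(659) = 659 − 1 = 658.
φ(23331895) = 4 × 72 × 96 × 658 = 18192384.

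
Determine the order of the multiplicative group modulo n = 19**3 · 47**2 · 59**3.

2836399587048

φ(3111806285249) = 3111806285249 · (1 − 1/19) · (1 − 1/47) · (1 − 1/59)
       = 3111806285249 · 48024/52687 = 2836399587048.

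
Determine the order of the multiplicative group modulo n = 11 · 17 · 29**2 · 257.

33259520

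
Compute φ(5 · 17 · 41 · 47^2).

φ(5) = 5 − 1 = 4.
φ(17) = 17 − 1 = 16.
φ(41) = 41 − 1 = 40.
φ(47^2) = 47^1·(47−1) = 47·46 = 2162.
Since φ is multiplicative, φ(7698365) = 4 · 16 · 40 · 2162 = 5534720.

5534720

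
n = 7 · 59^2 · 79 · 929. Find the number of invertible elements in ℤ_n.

1486188288

φ(7) = 7 − 1 = 6.
φ(59^2) = 59^1·(59−1) = 59·58 = 3422.
φ(79) = 79 − 1 = 78.
φ(929) = 929 − 1 = 928.
Multiply: 6 · 3422 · 78 · 928 = 1486188288.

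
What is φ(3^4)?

φ(81) = 81 · (1 − 1/3)
       = 81 · 2/3 = 54.

54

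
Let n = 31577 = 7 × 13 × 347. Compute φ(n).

φ(7) = 7 − 1 = 6.
φ(13) = 13 − 1 = 12.
φ(347) = 347 − 1 = 346.
Multiply: 6 · 12 · 346 = 24912.

24912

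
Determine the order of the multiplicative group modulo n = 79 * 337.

φ(79) = 79 − 1 = 78.
φ(337) = 337 − 1 = 336.
φ(26623) = 78 × 336 = 26208.

26208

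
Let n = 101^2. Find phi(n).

10100

φ(10201) = 10201 · (1 − 1/101)
       = 10201 · 100/101 = 10100.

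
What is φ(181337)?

Prime factorization: 181337 = 13^2 · 29 · 37.
φ(13^2) = 13^2 − 13^1 = 169 − 13 = 156.
φ(29) = 29 − 1 = 28.
φ(37) = 37 − 1 = 36.
φ(181337) = 156 × 28 × 36 = 157248.

157248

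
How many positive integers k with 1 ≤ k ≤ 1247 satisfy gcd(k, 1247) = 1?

Prime factorization: 1247 = 29 * 43.
φ(1247) = 1247 · (1 − 1/29) · (1 − 1/43)
       = 1247 · 1176/1247 = 1176.

1176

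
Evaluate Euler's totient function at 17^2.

272

φ(289) = 289 · (1 − 1/17)
       = 289 · 16/17 = 272.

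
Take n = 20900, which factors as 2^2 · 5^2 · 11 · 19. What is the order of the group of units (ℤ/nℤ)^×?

φ(2^2) = 2^2 − 2^1 = 4 − 2 = 2.
φ(5^2) = 5^1·(5−1) = 5·4 = 20.
φ(11) = 11 − 1 = 10.
φ(19) = 19 − 1 = 18.
φ(20900) = 2 × 20 × 10 × 18 = 7200.

7200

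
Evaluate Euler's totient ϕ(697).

Factor 697: 697 = 17 · 41.
φ(17) = 17 − 1 = 16.
φ(41) = 41 − 1 = 40.
Since φ is multiplicative, φ(697) = 16 · 40 = 640.

640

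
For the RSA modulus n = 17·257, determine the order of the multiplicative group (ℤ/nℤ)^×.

φ(pq) = (p−1)(q−1) = 16 · 256 = 4096.

4096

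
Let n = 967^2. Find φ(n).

934122

φ(967^2) = 967^2 − 967^1 = 935089 − 967 = 934122.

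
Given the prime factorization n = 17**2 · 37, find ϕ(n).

9792

φ(10693) = 10693 · (1 − 1/17) · (1 − 1/37)
       = 10693 · 576/629 = 9792.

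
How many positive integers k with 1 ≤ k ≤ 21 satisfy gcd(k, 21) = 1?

12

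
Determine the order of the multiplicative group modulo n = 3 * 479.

φ(3) = 3 − 1 = 2.
φ(479) = 479 − 1 = 478.
Multiply: 2 · 478 = 956.

956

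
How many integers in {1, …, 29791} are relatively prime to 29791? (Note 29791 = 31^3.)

φ(31^3) = 31^3 − 31^2 = 29791 − 961 = 28830.

28830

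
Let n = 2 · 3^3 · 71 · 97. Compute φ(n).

φ(2) = 2 − 1 = 1.
φ(3^3) = 3^2·(3−1) = 9·2 = 18.
φ(71) = 71 − 1 = 70.
φ(97) = 97 − 1 = 96.
φ(371898) = 1 × 18 × 70 × 96 = 120960.

120960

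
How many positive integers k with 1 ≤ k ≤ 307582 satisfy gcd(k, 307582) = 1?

First factor: 307582 = 2 * 11**2 * 31 * 41.
φ(307582) = 307582 · (1 − 1/2) · (1 − 1/11) · (1 − 1/31) · (1 − 1/41)
       = 307582 · 12000/27962 = 132000.

132000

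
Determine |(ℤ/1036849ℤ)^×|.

871200

Prime factorization: 1036849 = 11^3 * 19 * 41.
φ(1036849) = 1036849 · (1 − 1/11) · (1 − 1/19) · (1 − 1/41)
       = 1036849 · 7200/8569 = 871200.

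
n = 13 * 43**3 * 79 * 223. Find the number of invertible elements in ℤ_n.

16136711136

φ(13) = 13 − 1 = 12.
φ(43^3) = 43^3 − 43^2 = 79507 − 1849 = 77658.
φ(79) = 79 − 1 = 78.
φ(223) = 223 − 1 = 222.
Since φ is multiplicative, φ(18208772647) = 12 · 77658 · 78 · 222 = 16136711136.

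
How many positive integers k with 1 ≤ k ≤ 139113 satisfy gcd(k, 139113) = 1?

139113 = 3^2 * 13 * 29 * 41.
φ(139113) = 139113 · (1 − 1/3) · (1 − 1/13) · (1 − 1/29) · (1 − 1/41)
       = 139113 · 26880/46371 = 80640.

80640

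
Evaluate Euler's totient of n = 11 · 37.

360

φ(11) = 11 − 1 = 10.
φ(37) = 37 − 1 = 36.
φ(407) = 10 × 36 = 360.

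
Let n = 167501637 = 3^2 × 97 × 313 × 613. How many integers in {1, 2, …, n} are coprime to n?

109983744

φ(3^2) = 3^2 − 3^1 = 9 − 3 = 6.
φ(97) = 97 − 1 = 96.
φ(313) = 313 − 1 = 312.
φ(613) = 613 − 1 = 612.
φ(167501637) = 6 × 96 × 312 × 612 = 109983744.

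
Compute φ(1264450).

435600

1264450 = 2 · 5^2 · 11^3 · 19.
φ(2) = 2 − 1 = 1.
φ(5^2) = 5^1·(5−1) = 5·4 = 20.
φ(11^3) = 11^2·(11−1) = 121·10 = 1210.
φ(19) = 19 − 1 = 18.
Multiply: 1 · 20 · 1210 · 18 = 435600.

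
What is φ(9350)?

First factor: 9350 = 2 · 5^2 · 11 · 17.
φ(2) = 2 − 1 = 1.
φ(5^2) = 5^2 − 5^1 = 25 − 5 = 20.
φ(11) = 11 − 1 = 10.
φ(17) = 17 − 1 = 16.
Since φ is multiplicative, φ(9350) = 1 · 20 · 10 · 16 = 3200.

3200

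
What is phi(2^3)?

4

φ(8) = 8 · (1 − 1/2)
       = 8 · 1/2 = 4.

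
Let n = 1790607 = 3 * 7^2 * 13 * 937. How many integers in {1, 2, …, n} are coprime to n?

φ(1790607) = 1790607 · (1 − 1/3) · (1 − 1/7) · (1 − 1/13) · (1 − 1/937)
       = 1790607 · 134784/255801 = 943488.

943488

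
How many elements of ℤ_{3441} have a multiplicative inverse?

2160

Prime factorization: 3441 = 3 * 31 * 37.
φ(3441) = 3441 · (1 − 1/3) · (1 − 1/31) · (1 − 1/37)
       = 3441 · 2160/3441 = 2160.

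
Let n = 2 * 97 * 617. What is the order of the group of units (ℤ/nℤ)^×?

59136

φ(2) = 2 − 1 = 1.
φ(97) = 97 − 1 = 96.
φ(617) = 617 − 1 = 616.
Since φ is multiplicative, φ(119698) = 1 · 96 · 616 = 59136.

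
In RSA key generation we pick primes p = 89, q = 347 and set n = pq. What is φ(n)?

φ(89) = 89 − 1 = 88.
φ(347) = 347 − 1 = 346.
φ(30883) = 88 × 346 = 30448.

30448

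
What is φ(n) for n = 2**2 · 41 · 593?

φ(97252) = 97252 · (1 − 1/2) · (1 − 1/41) · (1 − 1/593)
       = 97252 · 23680/48626 = 47360.

47360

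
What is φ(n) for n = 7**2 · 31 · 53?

65520

φ(7^2) = 7^1·(7−1) = 7·6 = 42.
φ(31) = 31 − 1 = 30.
φ(53) = 53 − 1 = 52.
Multiply: 42 · 30 · 52 = 65520.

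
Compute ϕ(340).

128

First factor: 340 = 2**2 * 5 * 17.
φ(2^2) = 2^2 − 2^1 = 4 − 2 = 2.
φ(5) = 5 − 1 = 4.
φ(17) = 17 − 1 = 16.
Multiply: 2 · 4 · 16 = 128.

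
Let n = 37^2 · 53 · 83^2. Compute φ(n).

471410784

φ(37^2) = 37^1·(37−1) = 37·36 = 1332.
φ(53) = 53 − 1 = 52.
φ(83^2) = 83^1·(83−1) = 83·82 = 6806.
φ(499845173) = 1332 × 52 × 6806 = 471410784.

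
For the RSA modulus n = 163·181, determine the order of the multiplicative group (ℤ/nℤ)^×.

29160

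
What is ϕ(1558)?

720

Factor 1558: 1558 = 2 · 19 · 41.
φ(2) = 2 − 1 = 1.
φ(19) = 19 − 1 = 18.
φ(41) = 41 − 1 = 40.
Since φ is multiplicative, φ(1558) = 1 · 18 · 40 = 720.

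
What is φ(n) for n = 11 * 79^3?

φ(5423429) = 5423429 · (1 − 1/11) · (1 − 1/79)
       = 5423429 · 780/869 = 4867980.

4867980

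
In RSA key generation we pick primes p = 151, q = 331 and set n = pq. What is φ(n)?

49500

φ(151) = 151 − 1 = 150.
φ(331) = 331 − 1 = 330.
Since φ is multiplicative, φ(49981) = 150 · 330 = 49500.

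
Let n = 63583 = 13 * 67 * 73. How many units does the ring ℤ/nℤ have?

φ(63583) = 63583 · (1 − 1/13) · (1 − 1/67) · (1 − 1/73)
       = 63583 · 57024/63583 = 57024.

57024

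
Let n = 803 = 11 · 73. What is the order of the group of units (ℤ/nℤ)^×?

720

φ(11) = 11 − 1 = 10.
φ(73) = 73 − 1 = 72.
Multiply: 10 · 72 = 720.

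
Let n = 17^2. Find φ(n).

272

φ(289) = 289 · (1 − 1/17)
       = 289 · 16/17 = 272.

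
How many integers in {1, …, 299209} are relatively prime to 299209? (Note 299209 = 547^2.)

φ(299209) = 299209 · (1 − 1/547)
       = 299209 · 546/547 = 298662.

298662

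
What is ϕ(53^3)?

146068

φ(53^3) = 53^2·(53−1) = 2809·52 = 146068.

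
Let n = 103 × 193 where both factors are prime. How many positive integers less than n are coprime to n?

For distinct primes, φ(pq) = (p−1)(q−1) = 102 × 192 = 19584.

19584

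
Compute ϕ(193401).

108864

193401 = 3**3 × 13 × 19 × 29.
φ(193401) = 193401 · (1 − 1/3) · (1 − 1/13) · (1 − 1/19) · (1 − 1/29)
       = 193401 · 12096/21489 = 108864.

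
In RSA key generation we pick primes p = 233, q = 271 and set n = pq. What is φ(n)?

φ(pq) = (p−1)(q−1) = 232 · 270 = 62640.

62640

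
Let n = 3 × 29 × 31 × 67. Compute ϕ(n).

110880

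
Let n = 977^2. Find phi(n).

953552

φ(977^2) = 977^1·(977−1) = 977·976 = 953552.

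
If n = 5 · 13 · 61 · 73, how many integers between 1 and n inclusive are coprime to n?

207360

φ(289445) = 289445 · (1 − 1/5) · (1 − 1/13) · (1 − 1/61) · (1 − 1/73)
       = 289445 · 207360/289445 = 207360.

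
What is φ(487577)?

Factor 487577: 487577 = 17 × 23 × 29 × 43.
φ(487577) = 487577 · (1 − 1/17) · (1 − 1/23) · (1 − 1/29) · (1 − 1/43)
       = 487577 · 413952/487577 = 413952.

413952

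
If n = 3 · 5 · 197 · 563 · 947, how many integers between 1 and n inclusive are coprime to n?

φ(3) = 3 − 1 = 2.
φ(5) = 5 − 1 = 4.
φ(197) = 197 − 1 = 196.
φ(563) = 563 − 1 = 562.
φ(947) = 947 − 1 = 946.
Multiply: 2 · 4 · 196 · 562 · 946 = 833630336.

833630336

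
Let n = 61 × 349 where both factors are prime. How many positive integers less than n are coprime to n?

20880

φ(21289) = 21289 · (1 − 1/61) · (1 − 1/349)
       = 21289 · 20880/21289 = 20880.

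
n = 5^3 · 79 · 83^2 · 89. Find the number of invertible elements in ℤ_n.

4671638400

φ(5^3) = 5^3 − 5^2 = 125 − 25 = 100.
φ(79) = 79 − 1 = 78.
φ(83^2) = 83^2 − 83^1 = 6889 − 83 = 6806.
φ(89) = 89 − 1 = 88.
Multiply: 100 · 78 · 6806 · 88 = 4671638400.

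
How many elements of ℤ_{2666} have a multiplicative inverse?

Factor 2666: 2666 = 2 × 31 × 43.
φ(2) = 2 − 1 = 1.
φ(31) = 31 − 1 = 30.
φ(43) = 43 − 1 = 42.
Since φ is multiplicative, φ(2666) = 1 · 30 · 42 = 1260.

1260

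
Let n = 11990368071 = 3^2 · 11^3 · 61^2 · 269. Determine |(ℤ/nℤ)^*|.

φ(11990368071) = 11990368071 · (1 − 1/3) · (1 − 1/11) · (1 − 1/61) · (1 − 1/269)
       = 11990368071 · 321600/541497 = 7121188800.

7121188800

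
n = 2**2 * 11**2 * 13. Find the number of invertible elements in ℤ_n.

φ(6292) = 6292 · (1 − 1/2) · (1 − 1/11) · (1 − 1/13)
       = 6292 · 120/286 = 2640.

2640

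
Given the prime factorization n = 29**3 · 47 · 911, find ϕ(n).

φ(1044263813) = 1044263813 · (1 − 1/29) · (1 − 1/47) · (1 − 1/911)
       = 1044263813 · 1172080/1241693 = 985719280.

985719280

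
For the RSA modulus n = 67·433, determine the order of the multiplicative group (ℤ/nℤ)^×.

28512

φ(pq) = (p−1)(q−1) = 66 · 432 = 28512.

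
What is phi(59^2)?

3422

φ(59^2) = 59^2 − 59^1 = 3481 − 59 = 3422.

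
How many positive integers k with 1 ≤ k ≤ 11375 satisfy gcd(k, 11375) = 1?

First factor: 11375 = 5**3 × 7 × 13.
φ(5^3) = 5^2·(5−1) = 25·4 = 100.
φ(7) = 7 − 1 = 6.
φ(13) = 13 − 1 = 12.
Since φ is multiplicative, φ(11375) = 100 · 6 · 12 = 7200.

7200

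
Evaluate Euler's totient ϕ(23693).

21168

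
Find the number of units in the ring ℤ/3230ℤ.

1152

First factor: 3230 = 2 · 5 · 17 · 19.
φ(3230) = 3230 · (1 − 1/2) · (1 − 1/5) · (1 − 1/17) · (1 − 1/19)
       = 3230 · 1152/3230 = 1152.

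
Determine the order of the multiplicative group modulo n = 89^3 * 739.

514421424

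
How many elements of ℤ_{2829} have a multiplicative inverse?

2829 = 3 · 23 · 41.
φ(2829) = 2829 · (1 − 1/3) · (1 − 1/23) · (1 − 1/41)
       = 2829 · 1760/2829 = 1760.

1760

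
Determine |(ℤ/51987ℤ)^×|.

30240

First factor: 51987 = 3 × 13 × 31 × 43.
φ(51987) = 51987 · (1 − 1/3) · (1 − 1/13) · (1 − 1/31) · (1 − 1/43)
       = 51987 · 30240/51987 = 30240.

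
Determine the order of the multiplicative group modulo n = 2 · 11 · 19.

180

φ(2) = 2 − 1 = 1.
φ(11) = 11 − 1 = 10.
φ(19) = 19 − 1 = 18.
Multiply: 1 · 10 · 18 = 180.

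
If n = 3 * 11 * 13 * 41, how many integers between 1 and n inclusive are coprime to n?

φ(17589) = 17589 · (1 − 1/3) · (1 − 1/11) · (1 − 1/13) · (1 − 1/41)
       = 17589 · 9600/17589 = 9600.

9600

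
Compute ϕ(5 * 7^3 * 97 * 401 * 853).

38474956800

φ(5) = 5 − 1 = 4.
φ(7^3) = 7^2·(7−1) = 49·6 = 294.
φ(97) = 97 − 1 = 96.
φ(401) = 401 − 1 = 400.
φ(853) = 853 − 1 = 852.
φ(56902226815) = 4 × 294 × 96 × 400 × 852 = 38474956800.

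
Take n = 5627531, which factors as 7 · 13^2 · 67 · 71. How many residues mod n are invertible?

4324320

φ(7) = 7 − 1 = 6.
φ(13^2) = 13^1·(13−1) = 13·12 = 156.
φ(67) = 67 − 1 = 66.
φ(71) = 71 − 1 = 70.
Multiply: 6 · 156 · 66 · 70 = 4324320.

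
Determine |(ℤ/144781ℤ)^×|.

First factor: 144781 = 7 · 13 · 37 · 43.
φ(7) = 7 − 1 = 6.
φ(13) = 13 − 1 = 12.
φ(37) = 37 − 1 = 36.
φ(43) = 43 − 1 = 42.
φ(144781) = 6 × 12 × 36 × 42 = 108864.

108864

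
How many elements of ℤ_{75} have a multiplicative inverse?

75 = 3 × 5^2.
φ(3) = 3 − 1 = 2.
φ(5^2) = 5^1·(5−1) = 5·4 = 20.
Since φ is multiplicative, φ(75) = 2 · 20 = 40.

40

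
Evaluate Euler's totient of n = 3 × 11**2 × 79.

17160

φ(3) = 3 − 1 = 2.
φ(11^2) = 11^1·(11−1) = 11·10 = 110.
φ(79) = 79 − 1 = 78.
Multiply: 2 · 110 · 78 = 17160.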